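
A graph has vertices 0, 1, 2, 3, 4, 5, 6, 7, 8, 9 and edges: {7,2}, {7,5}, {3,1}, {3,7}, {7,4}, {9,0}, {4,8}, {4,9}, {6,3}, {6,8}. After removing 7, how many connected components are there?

3

With 7 gone, the remaining components are: {2}; {5}; {0, 1, 3, 4, 6, 8, 9}.
That is 3 components.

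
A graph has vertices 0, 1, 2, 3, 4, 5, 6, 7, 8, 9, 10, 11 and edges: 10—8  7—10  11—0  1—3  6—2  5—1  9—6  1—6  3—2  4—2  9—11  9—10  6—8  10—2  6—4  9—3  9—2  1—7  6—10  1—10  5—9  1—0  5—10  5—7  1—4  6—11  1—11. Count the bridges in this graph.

0

The edges on the cycle 1-6-11-1 are not bridges since each lies on that cycle.
Every edge lies on some cycle, so there are no bridges.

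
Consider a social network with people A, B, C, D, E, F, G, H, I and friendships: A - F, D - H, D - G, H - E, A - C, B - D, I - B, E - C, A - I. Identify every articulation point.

A, D

Removing A increases the component count from 1 to 2, so A is a cut vertex.
Removing D increases the component count from 1 to 2, so D is a cut vertex.
By contrast removing H leaves 1 component; it is not a cut vertex. No other vertex is a cut vertex either.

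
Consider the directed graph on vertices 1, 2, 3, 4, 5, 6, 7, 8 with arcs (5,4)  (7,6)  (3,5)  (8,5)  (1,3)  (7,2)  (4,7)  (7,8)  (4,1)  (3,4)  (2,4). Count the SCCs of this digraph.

2

{1, 2, 3, 4, 5, 7, 8} are all mutually reachable — one SCC of size 7.
{6} is an SCC by itself.
That gives 2 strongly connected components.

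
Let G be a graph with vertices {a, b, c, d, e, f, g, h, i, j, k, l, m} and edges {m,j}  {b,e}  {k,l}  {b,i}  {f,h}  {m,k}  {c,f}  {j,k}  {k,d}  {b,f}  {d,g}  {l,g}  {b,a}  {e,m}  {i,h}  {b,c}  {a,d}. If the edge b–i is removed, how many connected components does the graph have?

b and i are still connected via b-f-h-i, so the component count stays at 1.

1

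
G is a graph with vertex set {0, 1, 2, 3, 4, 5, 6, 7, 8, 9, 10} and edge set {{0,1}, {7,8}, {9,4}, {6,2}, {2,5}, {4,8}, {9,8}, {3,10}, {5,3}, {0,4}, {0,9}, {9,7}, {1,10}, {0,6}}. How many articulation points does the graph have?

1

Removing 0 increases the component count from 1 to 2, so 0 is a cut vertex.
By contrast removing 3 leaves 1 component; it is not a cut vertex. No other vertex is a cut vertex either.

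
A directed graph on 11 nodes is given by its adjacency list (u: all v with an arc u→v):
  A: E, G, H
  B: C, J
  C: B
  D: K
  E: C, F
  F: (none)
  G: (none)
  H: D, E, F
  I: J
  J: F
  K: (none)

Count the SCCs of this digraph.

{B, C} are all mutually reachable — one SCC of size 2.
{D} is an SCC by itself.
{A} is an SCC by itself.
{K} is an SCC by itself.
{I} is an SCC by itself.
(and 5 more singleton SCCs)
That gives 10 strongly connected components.

10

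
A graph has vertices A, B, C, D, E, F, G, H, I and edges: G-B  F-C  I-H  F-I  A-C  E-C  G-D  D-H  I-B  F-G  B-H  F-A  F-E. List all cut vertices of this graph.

F

Removing F increases the component count from 1 to 2, so F is a cut vertex.
By contrast removing C leaves 1 component; it is not a cut vertex. No other vertex is a cut vertex either.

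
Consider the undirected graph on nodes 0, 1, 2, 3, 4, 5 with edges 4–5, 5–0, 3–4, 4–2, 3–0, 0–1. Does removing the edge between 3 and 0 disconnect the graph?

After removing 3–0, the path 3-4-5-0 still connects them, so the edge is not a bridge.

No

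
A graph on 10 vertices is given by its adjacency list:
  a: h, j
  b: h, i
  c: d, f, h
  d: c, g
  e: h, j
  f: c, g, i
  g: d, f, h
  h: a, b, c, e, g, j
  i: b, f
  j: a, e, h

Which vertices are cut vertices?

h

Removing h increases the component count from 1 to 2, so h is a cut vertex.
By contrast removing d leaves 1 component; it is not a cut vertex. No other vertex is a cut vertex either.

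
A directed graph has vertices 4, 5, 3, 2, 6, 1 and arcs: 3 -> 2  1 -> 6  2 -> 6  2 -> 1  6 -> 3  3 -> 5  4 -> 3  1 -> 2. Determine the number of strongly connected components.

3

{1, 2, 3, 6} are all mutually reachable — one SCC of size 4.
{5} is an SCC by itself.
{4} is an SCC by itself.
That gives 3 strongly connected components.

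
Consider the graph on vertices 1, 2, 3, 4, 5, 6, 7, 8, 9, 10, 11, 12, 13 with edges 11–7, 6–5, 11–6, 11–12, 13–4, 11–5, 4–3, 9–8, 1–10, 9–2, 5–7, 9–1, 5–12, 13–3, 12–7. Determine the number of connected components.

Starting from 3 we can reach 3, 4, 13. That is one component of size 3.
Starting from 5 we can reach 5, 6, 7, 11, 12. That is one component of size 5.
Starting from 1 we can reach 1, 2, 8, 9, 10. That is one component of size 5.
Total: 3 components.

3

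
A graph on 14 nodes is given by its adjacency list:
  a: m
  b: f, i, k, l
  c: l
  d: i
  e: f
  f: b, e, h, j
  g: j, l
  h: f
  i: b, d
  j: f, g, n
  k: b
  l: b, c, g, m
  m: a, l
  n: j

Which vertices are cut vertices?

Removing b increases the component count from 1 to 3, so b is a cut vertex.
Removing f increases the component count from 1 to 3, so f is a cut vertex.
Removing i increases the component count from 1 to 2, so i is a cut vertex.
Likewise j, l, m are cut vertices.
By contrast removing e leaves 1 component; it is not a cut vertex. No other vertex is a cut vertex either.

b, f, i, j, l, m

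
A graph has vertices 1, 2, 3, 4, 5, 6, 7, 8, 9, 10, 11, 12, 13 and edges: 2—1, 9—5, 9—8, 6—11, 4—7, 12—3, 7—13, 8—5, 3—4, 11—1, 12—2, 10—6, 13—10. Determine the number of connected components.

Starting from 5 we can reach 5, 8, 9. That is one component of size 3.
Starting from 1 we can reach 1, 2, 3, 4, 6, 7, 10, 11, 12, 13. That is one component of size 10.
Total: 2 components.

2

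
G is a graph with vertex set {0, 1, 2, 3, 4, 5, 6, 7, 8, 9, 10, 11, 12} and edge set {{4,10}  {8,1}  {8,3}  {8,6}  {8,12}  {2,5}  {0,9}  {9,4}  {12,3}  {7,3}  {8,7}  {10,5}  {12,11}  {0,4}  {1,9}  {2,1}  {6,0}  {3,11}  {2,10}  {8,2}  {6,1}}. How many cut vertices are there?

Removing 8 increases the component count from 1 to 2, so 8 is a cut vertex.
By contrast removing 10 leaves 1 component; it is not a cut vertex. No other vertex is a cut vertex either.

1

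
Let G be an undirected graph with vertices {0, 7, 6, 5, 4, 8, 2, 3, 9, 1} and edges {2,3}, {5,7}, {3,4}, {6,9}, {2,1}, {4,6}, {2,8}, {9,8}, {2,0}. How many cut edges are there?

3

The edges on the cycle 2-3-4-6-9-8-2 are not bridges since each lies on that cycle.
But removing 2 - 0 disconnects 2 from 0; removing 2 - 1 disconnects 2 from 1; removing 5 - 7 disconnects 5 from 7 — these are bridges.
That makes 3 bridges.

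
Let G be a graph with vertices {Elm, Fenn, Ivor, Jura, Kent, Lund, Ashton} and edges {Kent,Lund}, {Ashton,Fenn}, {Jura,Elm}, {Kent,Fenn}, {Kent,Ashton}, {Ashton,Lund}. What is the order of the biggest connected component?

4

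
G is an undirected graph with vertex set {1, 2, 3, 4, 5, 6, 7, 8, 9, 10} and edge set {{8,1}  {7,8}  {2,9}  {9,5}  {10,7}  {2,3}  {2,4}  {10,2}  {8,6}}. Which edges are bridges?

1-8, 10-2, 10-7, 2-3, 2-4, 2-9, 5-9, 6-8, 7-8

removing 1 - 8 disconnects 1 from 8; removing 7 - 8 disconnects 7 from 8; removing 10 - 7 disconnects 10 from 7; removing 8 - 6 disconnects 8 from 6 — these are bridges.
In total 9 edges are bridges.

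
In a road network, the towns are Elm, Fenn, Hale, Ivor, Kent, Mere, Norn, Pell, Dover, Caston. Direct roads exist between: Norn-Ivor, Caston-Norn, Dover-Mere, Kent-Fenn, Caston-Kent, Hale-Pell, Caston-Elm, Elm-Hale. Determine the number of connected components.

2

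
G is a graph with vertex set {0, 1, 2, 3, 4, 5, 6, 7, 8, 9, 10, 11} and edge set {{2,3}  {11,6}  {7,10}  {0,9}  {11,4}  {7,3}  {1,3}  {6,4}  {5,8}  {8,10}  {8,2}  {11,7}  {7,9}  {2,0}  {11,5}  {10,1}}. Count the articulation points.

1

Removing 11 increases the component count from 1 to 2, so 11 is a cut vertex.
By contrast removing 10 leaves 1 component; it is not a cut vertex. No other vertex is a cut vertex either.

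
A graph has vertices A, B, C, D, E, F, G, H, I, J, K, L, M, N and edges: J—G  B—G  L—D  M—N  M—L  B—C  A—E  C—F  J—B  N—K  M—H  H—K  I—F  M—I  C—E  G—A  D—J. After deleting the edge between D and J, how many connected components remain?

1

D and J are still connected via D-L-M-I-F-C-B-J, so the component count stays at 1.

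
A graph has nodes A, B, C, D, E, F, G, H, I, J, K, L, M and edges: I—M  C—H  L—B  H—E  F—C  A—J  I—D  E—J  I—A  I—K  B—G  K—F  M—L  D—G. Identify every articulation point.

Removing I increases the component count from 1 to 2, so I is a cut vertex.
By contrast removing M leaves 1 component; it is not a cut vertex. No other vertex is a cut vertex either.

I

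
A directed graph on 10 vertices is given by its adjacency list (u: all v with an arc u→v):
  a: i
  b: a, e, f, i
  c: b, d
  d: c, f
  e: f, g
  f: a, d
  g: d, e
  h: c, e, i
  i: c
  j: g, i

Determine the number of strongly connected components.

{a, b, c, d, e, f, g, i} are all mutually reachable — one SCC of size 8.
{h} is an SCC by itself.
{j} is an SCC by itself.
That gives 3 strongly connected components.

3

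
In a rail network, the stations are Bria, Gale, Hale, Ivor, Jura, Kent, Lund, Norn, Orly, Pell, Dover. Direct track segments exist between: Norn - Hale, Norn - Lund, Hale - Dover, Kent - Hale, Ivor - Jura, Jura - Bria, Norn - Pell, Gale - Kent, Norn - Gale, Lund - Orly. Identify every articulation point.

Hale, Jura, Lund, Norn

Removing Hale increases the component count from 2 to 3, so Hale is a cut vertex.
Removing Jura increases the component count from 2 to 3, so Jura is a cut vertex.
Removing Lund increases the component count from 2 to 3, so Lund is a cut vertex.
Likewise Norn is a cut vertex.
By contrast removing Bria leaves 2 components; it is not a cut vertex. No other vertex is a cut vertex either.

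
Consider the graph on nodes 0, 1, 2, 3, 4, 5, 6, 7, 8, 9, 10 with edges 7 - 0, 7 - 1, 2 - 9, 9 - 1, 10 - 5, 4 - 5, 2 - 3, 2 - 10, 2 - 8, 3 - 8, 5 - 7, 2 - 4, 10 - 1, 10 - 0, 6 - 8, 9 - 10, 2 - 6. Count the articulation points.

Removing 2 increases the component count from 1 to 2, so 2 is a cut vertex.
By contrast removing 3 leaves 1 component; it is not a cut vertex. No other vertex is a cut vertex either.

1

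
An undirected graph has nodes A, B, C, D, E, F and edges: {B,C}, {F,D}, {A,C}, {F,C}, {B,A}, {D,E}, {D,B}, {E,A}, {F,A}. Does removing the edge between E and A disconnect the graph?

No

After removing E-A, the path E-D-F-A still connects them, so the edge is not a bridge.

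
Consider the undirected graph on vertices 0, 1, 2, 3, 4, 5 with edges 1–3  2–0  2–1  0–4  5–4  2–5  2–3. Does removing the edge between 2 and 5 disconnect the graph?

No

After removing 2–5, the path 2-0-4-5 still connects them, so the edge is not a bridge.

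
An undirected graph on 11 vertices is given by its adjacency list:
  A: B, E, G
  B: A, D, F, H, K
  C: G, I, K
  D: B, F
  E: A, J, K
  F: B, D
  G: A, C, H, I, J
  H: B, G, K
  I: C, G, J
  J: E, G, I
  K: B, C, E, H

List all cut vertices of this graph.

Removing B increases the component count from 1 to 2, so B is a cut vertex.
By contrast removing I leaves 1 component; it is not a cut vertex. No other vertex is a cut vertex either.

B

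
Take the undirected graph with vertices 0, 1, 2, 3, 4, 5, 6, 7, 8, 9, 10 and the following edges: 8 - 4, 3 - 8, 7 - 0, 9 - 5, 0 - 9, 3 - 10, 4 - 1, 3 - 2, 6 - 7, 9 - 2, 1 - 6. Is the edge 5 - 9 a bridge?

Removing 5 - 9 leaves no path between 5 and 9: the component count goes from 1 to 2. So it is a bridge.

Yes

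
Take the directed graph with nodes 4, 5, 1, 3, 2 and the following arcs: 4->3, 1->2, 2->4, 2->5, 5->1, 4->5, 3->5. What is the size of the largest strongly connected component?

{1, 2, 3, 4, 5} are all mutually reachable — one SCC of size 5.
The largest has 5 vertices.

5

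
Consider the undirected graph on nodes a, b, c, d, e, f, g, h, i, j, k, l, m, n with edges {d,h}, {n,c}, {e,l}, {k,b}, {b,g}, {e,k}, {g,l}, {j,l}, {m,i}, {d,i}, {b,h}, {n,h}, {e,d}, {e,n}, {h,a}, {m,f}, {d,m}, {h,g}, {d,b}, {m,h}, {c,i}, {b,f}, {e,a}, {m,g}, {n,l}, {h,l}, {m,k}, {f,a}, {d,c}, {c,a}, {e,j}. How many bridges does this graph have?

The edges on the cycle e-d-m-k-e are not bridges since each lies on that cycle.
Every edge lies on some cycle, so there are no bridges.

0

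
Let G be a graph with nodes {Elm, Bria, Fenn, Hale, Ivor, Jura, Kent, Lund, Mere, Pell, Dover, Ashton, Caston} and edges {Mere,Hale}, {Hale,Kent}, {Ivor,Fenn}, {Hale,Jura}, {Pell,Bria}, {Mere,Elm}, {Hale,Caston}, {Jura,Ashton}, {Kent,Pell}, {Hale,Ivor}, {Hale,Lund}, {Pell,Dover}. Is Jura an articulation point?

Deleting Jura raises the number of components from 1 to 2, so Jura is a cut vertex.

Yes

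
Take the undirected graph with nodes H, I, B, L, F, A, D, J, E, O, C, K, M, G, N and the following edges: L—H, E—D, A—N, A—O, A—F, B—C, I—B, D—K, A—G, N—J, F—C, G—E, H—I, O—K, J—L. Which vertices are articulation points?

A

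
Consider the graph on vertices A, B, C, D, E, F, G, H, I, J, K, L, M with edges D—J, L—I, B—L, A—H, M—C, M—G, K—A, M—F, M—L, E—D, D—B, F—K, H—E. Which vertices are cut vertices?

D, L, M

Removing D increases the component count from 1 to 2, so D is a cut vertex.
Removing L increases the component count from 1 to 2, so L is a cut vertex.
Removing M increases the component count from 1 to 3, so M is a cut vertex.
By contrast removing K leaves 1 component; it is not a cut vertex. No other vertex is a cut vertex either.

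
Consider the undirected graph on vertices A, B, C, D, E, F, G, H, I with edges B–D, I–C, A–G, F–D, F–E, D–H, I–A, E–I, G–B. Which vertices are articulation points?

D, I

Removing D increases the component count from 1 to 2, so D is a cut vertex.
Removing I increases the component count from 1 to 2, so I is a cut vertex.
By contrast removing B leaves 1 component; it is not a cut vertex. No other vertex is a cut vertex either.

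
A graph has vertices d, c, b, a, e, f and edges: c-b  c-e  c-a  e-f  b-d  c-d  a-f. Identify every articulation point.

Removing c increases the component count from 1 to 2, so c is a cut vertex.
By contrast removing f leaves 1 component; it is not a cut vertex. No other vertex is a cut vertex either.

c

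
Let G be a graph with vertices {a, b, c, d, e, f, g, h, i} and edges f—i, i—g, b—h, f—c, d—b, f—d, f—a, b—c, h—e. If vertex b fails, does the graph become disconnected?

Yes

Deleting b raises the number of components from 1 to 2, so b is a cut vertex.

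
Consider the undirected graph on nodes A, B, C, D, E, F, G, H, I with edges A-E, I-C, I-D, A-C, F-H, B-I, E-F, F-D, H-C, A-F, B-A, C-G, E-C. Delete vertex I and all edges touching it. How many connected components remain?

1

With I gone, the remaining components are: {A, B, C, D, E, F, G, H}.
That is 1 component.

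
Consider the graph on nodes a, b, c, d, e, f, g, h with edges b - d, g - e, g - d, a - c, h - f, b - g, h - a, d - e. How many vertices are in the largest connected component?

Starting from b we can reach b, d, e, g. That is one component of size 4.
Starting from a we can reach a, c, f, h. That is one component of size 4.
The largest has 4 vertices.

4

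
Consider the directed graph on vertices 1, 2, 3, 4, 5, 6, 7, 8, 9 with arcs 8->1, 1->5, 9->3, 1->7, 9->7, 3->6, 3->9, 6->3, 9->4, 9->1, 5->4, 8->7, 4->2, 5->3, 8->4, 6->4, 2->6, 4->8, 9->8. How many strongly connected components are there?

2

{1, 2, 3, 4, 5, 6, 8, 9} are all mutually reachable — one SCC of size 8.
{7} is an SCC by itself.
That gives 2 strongly connected components.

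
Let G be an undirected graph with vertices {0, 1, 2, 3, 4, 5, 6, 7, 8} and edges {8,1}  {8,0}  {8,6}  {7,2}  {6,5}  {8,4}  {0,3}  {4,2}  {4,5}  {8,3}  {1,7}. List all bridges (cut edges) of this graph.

none

The edges on the cycle 8-0-3-8 are not bridges since each lies on that cycle.
Every edge lies on some cycle, so there are no bridges.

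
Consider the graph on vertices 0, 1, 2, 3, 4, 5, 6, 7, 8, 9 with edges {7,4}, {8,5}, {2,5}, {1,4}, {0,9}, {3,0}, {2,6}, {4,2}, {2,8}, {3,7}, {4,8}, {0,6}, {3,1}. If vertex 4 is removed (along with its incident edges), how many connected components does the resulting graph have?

1

With 4 gone, the remaining components are: {0, 1, 2, 3, 5, 6, 7, 8, 9}.
That is 1 component.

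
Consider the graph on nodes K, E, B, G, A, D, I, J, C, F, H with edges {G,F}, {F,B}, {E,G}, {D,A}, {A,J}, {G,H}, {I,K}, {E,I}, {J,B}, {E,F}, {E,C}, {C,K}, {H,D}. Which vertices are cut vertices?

Removing E increases the component count from 1 to 2, so E is a cut vertex.
By contrast removing G leaves 1 component; it is not a cut vertex. No other vertex is a cut vertex either.

E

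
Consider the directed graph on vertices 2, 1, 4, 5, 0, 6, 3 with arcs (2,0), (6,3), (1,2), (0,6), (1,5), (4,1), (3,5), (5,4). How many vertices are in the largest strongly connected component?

{0, 1, 2, 3, 4, 5, 6} are all mutually reachable — one SCC of size 7.
The largest has 7 vertices.

7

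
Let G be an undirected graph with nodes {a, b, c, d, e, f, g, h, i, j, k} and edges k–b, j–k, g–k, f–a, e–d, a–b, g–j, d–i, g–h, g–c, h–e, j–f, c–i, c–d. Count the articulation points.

Removing g increases the component count from 1 to 2, so g is a cut vertex.
By contrast removing b leaves 1 component; it is not a cut vertex. No other vertex is a cut vertex either.

1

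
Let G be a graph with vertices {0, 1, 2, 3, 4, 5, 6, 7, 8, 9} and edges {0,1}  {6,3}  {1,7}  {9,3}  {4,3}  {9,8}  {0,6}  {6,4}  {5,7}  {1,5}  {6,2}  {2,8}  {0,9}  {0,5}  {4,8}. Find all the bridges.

none

The edges on the cycle 0-1-7-5-0 are not bridges since each lies on that cycle.
Every edge lies on some cycle, so there are no bridges.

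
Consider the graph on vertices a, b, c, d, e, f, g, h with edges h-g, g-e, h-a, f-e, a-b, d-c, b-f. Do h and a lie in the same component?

From h we can reach a, b, e, f, g, h, which includes a.

Yes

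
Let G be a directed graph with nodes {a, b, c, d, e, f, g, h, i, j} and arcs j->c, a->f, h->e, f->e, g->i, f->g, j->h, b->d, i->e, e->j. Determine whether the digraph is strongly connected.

There is no directed path from c to b, so the graph is not strongly connected.

No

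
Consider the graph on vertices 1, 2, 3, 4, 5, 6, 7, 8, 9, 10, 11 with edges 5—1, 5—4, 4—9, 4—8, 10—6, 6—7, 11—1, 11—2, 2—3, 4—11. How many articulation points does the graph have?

4

Removing 2 increases the component count from 2 to 3, so 2 is a cut vertex.
Removing 4 increases the component count from 2 to 4, so 4 is a cut vertex.
Removing 6 increases the component count from 2 to 3, so 6 is a cut vertex.
Likewise 11 is a cut vertex.
By contrast removing 1 leaves 2 components; it is not a cut vertex. No other vertex is a cut vertex either.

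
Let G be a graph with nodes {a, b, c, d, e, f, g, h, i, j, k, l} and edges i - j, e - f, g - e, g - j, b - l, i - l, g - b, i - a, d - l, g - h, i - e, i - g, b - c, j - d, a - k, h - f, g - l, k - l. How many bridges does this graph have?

The edges on the cycle g-e-f-h-g are not bridges since each lies on that cycle.
But removing b - c disconnects b from c — this is a bridge.

1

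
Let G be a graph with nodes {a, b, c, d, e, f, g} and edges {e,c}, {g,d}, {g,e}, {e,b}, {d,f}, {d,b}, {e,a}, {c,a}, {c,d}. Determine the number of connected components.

Starting from a we can reach a, b, c, d, e, f, g. That is one component of size 7.
Total: 1 component.

1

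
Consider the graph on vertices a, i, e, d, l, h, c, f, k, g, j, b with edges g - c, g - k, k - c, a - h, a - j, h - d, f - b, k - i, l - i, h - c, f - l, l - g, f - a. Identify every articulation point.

a, f, h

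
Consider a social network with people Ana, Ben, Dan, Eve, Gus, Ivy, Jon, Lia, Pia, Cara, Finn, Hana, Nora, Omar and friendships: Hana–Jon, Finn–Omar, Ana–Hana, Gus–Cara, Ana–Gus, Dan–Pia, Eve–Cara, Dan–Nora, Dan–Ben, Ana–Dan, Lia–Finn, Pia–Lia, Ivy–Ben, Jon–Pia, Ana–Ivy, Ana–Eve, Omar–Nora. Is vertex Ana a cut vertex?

Deleting Ana raises the number of components from 1 to 2, so Ana is a cut vertex.

Yes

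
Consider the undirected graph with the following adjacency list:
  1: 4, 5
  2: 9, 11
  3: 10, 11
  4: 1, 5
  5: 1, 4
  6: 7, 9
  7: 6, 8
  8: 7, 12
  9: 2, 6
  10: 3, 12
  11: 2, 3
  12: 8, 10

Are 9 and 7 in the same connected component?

From 9 we can reach 2, 3, 6, 7, 8, 9, 10, 11, 12, which includes 7.

Yes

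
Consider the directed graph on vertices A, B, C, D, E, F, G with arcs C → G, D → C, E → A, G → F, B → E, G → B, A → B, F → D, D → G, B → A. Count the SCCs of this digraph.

{C, D, F, G} are all mutually reachable — one SCC of size 4.
{A, B, E} are all mutually reachable — one SCC of size 3.
That gives 2 strongly connected components.

2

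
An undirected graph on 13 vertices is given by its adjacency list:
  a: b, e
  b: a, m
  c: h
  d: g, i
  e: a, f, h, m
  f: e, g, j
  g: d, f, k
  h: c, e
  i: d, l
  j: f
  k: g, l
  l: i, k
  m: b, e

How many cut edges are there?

5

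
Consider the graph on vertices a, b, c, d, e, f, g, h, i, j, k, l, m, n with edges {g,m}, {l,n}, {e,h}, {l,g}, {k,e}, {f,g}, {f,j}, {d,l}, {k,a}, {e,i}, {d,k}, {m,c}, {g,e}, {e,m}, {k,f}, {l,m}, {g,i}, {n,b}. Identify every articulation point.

Removing e increases the component count from 1 to 2, so e is a cut vertex.
Removing f increases the component count from 1 to 2, so f is a cut vertex.
Removing k increases the component count from 1 to 2, so k is a cut vertex.
Likewise l, m, n are cut vertices.
By contrast removing b leaves 1 component; it is not a cut vertex. No other vertex is a cut vertex either.

e, f, k, l, m, n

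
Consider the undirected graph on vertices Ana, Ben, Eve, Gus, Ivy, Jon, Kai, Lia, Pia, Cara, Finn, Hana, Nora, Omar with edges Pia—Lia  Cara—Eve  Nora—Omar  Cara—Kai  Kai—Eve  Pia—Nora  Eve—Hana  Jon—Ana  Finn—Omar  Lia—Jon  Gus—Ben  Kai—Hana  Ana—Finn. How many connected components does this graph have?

4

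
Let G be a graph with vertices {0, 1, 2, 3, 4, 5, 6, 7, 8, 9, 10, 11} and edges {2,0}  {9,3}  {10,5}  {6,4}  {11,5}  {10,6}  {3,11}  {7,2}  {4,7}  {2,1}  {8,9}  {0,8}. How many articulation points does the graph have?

Removing 2 increases the component count from 1 to 2, so 2 is a cut vertex.
By contrast removing 10 leaves 1 component; it is not a cut vertex. No other vertex is a cut vertex either.

1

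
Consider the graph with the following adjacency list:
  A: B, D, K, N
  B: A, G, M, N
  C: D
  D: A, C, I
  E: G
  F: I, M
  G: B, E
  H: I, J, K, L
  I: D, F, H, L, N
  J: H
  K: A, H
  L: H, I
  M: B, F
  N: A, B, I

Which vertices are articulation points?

Removing B increases the component count from 1 to 2, so B is a cut vertex.
Removing D increases the component count from 1 to 2, so D is a cut vertex.
Removing G increases the component count from 1 to 2, so G is a cut vertex.
Likewise H is a cut vertex.
By contrast removing N leaves 1 component; it is not a cut vertex. No other vertex is a cut vertex either.

B, D, G, H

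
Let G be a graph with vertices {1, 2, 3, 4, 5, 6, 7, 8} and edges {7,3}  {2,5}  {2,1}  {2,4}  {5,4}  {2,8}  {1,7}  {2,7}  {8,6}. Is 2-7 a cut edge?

After removing 2-7, the path 2-1-7 still connects them, so the edge is not a bridge.

No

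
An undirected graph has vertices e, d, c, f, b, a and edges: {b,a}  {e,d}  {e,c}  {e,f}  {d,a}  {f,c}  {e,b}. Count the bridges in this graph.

The edges on the cycle e-f-c-e are not bridges since each lies on that cycle.
Every edge lies on some cycle, so there are no bridges.

0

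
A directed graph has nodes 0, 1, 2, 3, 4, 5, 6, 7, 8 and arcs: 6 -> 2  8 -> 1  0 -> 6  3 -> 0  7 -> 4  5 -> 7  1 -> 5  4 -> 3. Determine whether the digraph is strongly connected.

There is no directed path from 2 to 3, so the graph is not strongly connected.

No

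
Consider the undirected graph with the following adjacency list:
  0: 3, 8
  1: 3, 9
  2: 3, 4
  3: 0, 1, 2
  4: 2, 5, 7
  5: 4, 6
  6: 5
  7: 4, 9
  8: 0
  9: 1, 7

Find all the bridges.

0-3, 0-8, 4-5, 5-6

The edges on the cycle 9-1-3-2-4-7-9 are not bridges since each lies on that cycle.
But removing 5-6 disconnects 5 from 6; removing 0-3 disconnects 0 from 3; removing 4-5 disconnects 4 from 5; removing 0-8 disconnects 0 from 8 — these are bridges.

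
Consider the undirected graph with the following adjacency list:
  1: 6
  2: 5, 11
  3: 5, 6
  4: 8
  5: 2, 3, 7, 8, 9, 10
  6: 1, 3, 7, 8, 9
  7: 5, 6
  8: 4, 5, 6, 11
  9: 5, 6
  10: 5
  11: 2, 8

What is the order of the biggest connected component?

Starting from 1 we can reach 1, 2, 3, 4, 5, 6, 7, 8, 9, 10, 11. That is one component of size 11.
The largest has 11 vertices.

11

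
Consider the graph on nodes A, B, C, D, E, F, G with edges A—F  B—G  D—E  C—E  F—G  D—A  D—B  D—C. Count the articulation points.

1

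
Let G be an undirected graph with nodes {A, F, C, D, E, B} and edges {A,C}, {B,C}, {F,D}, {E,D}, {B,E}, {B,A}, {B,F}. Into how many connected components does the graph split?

1

Starting from A we can reach A, B, C, D, E, F. That is one component of size 6.
Total: 1 component.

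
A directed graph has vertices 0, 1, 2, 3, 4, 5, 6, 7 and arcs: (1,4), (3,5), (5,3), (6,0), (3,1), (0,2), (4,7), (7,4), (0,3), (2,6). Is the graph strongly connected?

No

There is no directed path from 1 to 0, so the graph is not strongly connected.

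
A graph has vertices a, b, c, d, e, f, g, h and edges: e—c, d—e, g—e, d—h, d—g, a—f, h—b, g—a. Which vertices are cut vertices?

a, d, e, g, h

Removing a increases the component count from 1 to 2, so a is a cut vertex.
Removing d increases the component count from 1 to 2, so d is a cut vertex.
Removing e increases the component count from 1 to 2, so e is a cut vertex.
Likewise g, h are cut vertices.
By contrast removing c leaves 1 component; it is not a cut vertex. No other vertex is a cut vertex either.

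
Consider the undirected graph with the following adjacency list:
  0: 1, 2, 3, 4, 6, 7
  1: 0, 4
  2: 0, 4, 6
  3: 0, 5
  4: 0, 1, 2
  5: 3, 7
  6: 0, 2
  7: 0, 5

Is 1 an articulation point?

Deleting 1 leaves 1 component (was 1) (its neighbors 0, 4 remain connected to each other), so 1 is not a cut vertex.

No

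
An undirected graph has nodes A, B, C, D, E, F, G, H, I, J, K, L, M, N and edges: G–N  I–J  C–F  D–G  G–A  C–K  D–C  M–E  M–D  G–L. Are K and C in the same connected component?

From K we can reach A, C, D, E, F, G, K, L, M, N, which includes C.

Yes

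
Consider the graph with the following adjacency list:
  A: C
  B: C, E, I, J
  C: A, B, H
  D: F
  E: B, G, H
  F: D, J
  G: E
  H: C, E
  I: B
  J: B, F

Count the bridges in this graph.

6

The edges on the cycle C-H-E-B-C are not bridges since each lies on that cycle.
But removing J-F disconnects J from F; removing B-J disconnects B from J; removing C-A disconnects C from A; removing D-F disconnects D from F — these are bridges.
In total 6 edges are bridges.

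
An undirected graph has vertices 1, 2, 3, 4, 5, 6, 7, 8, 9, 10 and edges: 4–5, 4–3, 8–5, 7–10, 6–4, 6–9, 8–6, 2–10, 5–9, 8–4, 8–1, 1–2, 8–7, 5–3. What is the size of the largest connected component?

10

Starting from 1 we can reach 1, 2, 3, 4, 5, 6, 7, 8, 9, 10. That is one component of size 10.
The largest has 10 vertices.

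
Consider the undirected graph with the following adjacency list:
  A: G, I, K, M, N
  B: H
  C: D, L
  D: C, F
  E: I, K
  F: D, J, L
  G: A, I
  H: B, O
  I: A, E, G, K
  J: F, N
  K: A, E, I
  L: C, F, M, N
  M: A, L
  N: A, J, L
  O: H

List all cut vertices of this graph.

Removing A increases the component count from 2 to 3, so A is a cut vertex.
Removing H increases the component count from 2 to 3, so H is a cut vertex.
By contrast removing O leaves 2 components; it is not a cut vertex. No other vertex is a cut vertex either.

A, H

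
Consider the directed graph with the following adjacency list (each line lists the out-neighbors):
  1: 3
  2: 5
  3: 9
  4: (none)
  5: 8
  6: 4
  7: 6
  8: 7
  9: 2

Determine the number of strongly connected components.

9

{5} is an SCC by itself.
{6} is an SCC by itself.
{8} is an SCC by itself.
{9} is an SCC by itself.
{1} is an SCC by itself.
(and 4 more singleton SCCs)
That gives 9 strongly connected components.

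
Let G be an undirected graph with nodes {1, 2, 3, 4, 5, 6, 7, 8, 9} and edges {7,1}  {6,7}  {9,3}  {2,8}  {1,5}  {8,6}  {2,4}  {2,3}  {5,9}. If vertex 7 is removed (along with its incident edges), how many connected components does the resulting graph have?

With 7 gone, the remaining components are: {1, 2, 3, 4, 5, 6, 8, 9}.
That is 1 component.

1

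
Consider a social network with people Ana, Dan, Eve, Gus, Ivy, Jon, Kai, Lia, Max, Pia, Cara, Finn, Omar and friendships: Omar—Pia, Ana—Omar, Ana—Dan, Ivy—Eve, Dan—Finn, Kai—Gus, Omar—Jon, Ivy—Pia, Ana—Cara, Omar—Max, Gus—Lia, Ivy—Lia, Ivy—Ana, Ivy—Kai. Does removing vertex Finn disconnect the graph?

No

Deleting Finn leaves 1 component (was 1), so Finn is not a cut vertex.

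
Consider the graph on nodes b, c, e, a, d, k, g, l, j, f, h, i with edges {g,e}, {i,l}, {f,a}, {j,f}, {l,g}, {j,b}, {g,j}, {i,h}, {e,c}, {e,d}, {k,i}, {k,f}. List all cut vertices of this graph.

Removing e increases the component count from 1 to 3, so e is a cut vertex.
Removing f increases the component count from 1 to 2, so f is a cut vertex.
Removing g increases the component count from 1 to 2, so g is a cut vertex.
Likewise i, j are cut vertices.
By contrast removing d leaves 1 component; it is not a cut vertex. No other vertex is a cut vertex either.

e, f, g, i, j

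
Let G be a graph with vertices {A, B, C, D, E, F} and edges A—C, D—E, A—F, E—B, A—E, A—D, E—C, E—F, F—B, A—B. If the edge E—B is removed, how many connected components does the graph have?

1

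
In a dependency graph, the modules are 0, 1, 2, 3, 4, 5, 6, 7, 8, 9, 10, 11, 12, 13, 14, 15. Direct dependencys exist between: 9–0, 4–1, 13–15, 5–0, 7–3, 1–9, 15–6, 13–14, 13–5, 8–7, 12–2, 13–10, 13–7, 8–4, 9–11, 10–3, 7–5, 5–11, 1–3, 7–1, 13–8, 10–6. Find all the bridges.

The edges on the cycle 13-8-4-1-7-13 are not bridges since each lies on that cycle.
But removing 14–13 disconnects 14 from 13; removing 12–2 disconnects 12 from 2 — these are bridges.

12-2, 13-14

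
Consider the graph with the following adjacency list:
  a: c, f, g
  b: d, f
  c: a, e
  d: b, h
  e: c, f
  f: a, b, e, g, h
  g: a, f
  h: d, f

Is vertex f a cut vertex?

Deleting f raises the number of components from 1 to 2, so f is a cut vertex.

Yes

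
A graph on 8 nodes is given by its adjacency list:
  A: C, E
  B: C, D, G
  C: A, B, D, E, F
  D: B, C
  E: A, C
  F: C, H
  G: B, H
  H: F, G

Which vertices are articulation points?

C

Removing C increases the component count from 1 to 2, so C is a cut vertex.
By contrast removing E leaves 1 component; it is not a cut vertex. No other vertex is a cut vertex either.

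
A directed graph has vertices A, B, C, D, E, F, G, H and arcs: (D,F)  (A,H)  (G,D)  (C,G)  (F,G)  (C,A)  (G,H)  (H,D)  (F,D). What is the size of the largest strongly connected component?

{D, F, G, H} are all mutually reachable — one SCC of size 4.
{A} is an SCC by itself.
{B} is an SCC by itself.
{C} is an SCC by itself.
{E} is an SCC by itself.
The largest has 4 vertices.

4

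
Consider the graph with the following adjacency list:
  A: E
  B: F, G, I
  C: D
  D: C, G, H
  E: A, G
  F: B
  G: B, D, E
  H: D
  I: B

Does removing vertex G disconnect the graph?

Deleting G raises the number of components from 1 to 3, so G is a cut vertex.

Yes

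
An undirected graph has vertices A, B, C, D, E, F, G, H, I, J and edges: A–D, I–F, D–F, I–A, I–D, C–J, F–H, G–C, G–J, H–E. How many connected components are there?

3

B is isolated — a component by itself.
Starting from C we can reach C, G, J. That is one component of size 3.
Starting from A we can reach A, D, E, F, H, I. That is one component of size 6.
Total: 3 components.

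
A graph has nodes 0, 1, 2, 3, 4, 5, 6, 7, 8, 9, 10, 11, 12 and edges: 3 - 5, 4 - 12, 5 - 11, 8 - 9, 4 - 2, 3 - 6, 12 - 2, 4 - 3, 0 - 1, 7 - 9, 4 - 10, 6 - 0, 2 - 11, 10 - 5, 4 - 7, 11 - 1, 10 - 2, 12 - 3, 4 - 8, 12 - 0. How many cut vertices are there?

1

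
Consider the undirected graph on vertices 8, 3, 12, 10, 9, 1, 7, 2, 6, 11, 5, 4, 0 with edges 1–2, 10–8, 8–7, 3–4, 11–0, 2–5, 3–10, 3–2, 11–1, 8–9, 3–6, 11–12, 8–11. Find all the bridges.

0-11, 11-12, 2-5, 3-4, 3-6, 7-8, 8-9

The edges on the cycle 3-10-8-11-1-2-3 are not bridges since each lies on that cycle.
But removing 3–6 disconnects 3 from 6; removing 12–11 disconnects 12 from 11; removing 0–11 disconnects 0 from 11; removing 2–5 disconnects 2 from 5 — these are bridges.
In total 7 edges are bridges.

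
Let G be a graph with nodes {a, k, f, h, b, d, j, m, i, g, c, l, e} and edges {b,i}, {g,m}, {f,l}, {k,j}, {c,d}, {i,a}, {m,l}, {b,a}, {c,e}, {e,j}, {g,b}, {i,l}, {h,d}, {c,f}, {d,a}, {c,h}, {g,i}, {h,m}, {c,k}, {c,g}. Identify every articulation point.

Removing c increases the component count from 1 to 2, so c is a cut vertex.
By contrast removing k leaves 1 component; it is not a cut vertex. No other vertex is a cut vertex either.

c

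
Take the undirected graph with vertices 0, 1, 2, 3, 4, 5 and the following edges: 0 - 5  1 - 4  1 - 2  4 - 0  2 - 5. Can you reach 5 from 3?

The component containing 3 is {3}, and 5 is not in it.

No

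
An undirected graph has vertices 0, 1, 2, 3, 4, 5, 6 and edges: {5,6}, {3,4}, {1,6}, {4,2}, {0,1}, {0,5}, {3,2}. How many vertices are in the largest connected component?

Starting from 2 we can reach 2, 3, 4. That is one component of size 3.
Starting from 0 we can reach 0, 1, 5, 6. That is one component of size 4.
The largest has 4 vertices.

4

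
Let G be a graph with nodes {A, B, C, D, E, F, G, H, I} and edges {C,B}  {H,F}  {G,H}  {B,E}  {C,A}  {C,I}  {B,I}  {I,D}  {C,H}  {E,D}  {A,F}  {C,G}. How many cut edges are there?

The edges on the cycle C-B-E-D-I-C are not bridges since each lies on that cycle.
Every edge lies on some cycle, so there are no bridges.

0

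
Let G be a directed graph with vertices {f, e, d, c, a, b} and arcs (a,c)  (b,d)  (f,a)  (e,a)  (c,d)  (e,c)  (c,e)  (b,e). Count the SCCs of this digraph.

4

{a, c, e} are all mutually reachable — one SCC of size 3.
{f} is an SCC by itself.
{d} is an SCC by itself.
{b} is an SCC by itself.
That gives 4 strongly connected components.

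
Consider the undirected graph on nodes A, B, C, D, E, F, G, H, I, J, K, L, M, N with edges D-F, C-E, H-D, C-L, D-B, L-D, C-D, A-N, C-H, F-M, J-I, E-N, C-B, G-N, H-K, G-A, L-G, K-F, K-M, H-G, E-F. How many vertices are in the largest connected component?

12

Starting from I we can reach I, J. That is one component of size 2.
Starting from A we can reach A, B, C, D, E, F, G, H, K, L, M, N. That is one component of size 12.
The largest has 12 vertices.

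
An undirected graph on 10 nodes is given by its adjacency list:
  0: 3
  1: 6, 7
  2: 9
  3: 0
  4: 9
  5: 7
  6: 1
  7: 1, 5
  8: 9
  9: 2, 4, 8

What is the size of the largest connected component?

Starting from 0 we can reach 0, 3. That is one component of size 2.
Starting from 2 we can reach 2, 4, 8, 9. That is one component of size 4.
Starting from 1 we can reach 1, 5, 6, 7. That is one component of size 4.
The largest has 4 vertices.

4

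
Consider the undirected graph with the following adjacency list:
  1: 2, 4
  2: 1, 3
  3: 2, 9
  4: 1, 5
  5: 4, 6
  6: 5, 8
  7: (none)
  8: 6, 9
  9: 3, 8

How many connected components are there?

2

7 is isolated — a component by itself.
Starting from 1 we can reach 1, 2, 3, 4, 5, 6, 8, 9. That is one component of size 8.
Total: 2 components.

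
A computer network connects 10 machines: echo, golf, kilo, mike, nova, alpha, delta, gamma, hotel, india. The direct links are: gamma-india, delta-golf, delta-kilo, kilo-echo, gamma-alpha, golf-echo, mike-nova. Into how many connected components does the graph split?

4

hotel is isolated — a component by itself.
Starting from mike we can reach mike, nova. That is one component of size 2.
Starting from alpha we can reach alpha, gamma, india. That is one component of size 3.
Starting from echo we can reach echo, golf, kilo, delta. That is one component of size 4.
Total: 4 components.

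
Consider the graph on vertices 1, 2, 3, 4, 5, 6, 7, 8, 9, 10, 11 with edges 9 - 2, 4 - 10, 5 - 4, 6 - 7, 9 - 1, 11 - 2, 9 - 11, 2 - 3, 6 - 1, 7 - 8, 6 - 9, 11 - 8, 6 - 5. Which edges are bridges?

The edges on the cycle 9-11-2-9 are not bridges since each lies on that cycle.
But removing 5 - 4 disconnects 5 from 4; removing 10 - 4 disconnects 10 from 4; removing 5 - 6 disconnects 5 from 6; removing 3 - 2 disconnects 3 from 2 — these are bridges.

10-4, 2-3, 4-5, 5-6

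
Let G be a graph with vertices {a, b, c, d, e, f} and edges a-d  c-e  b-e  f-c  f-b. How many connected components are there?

Starting from a we can reach a, d. That is one component of size 2.
Starting from b we can reach b, c, e, f. That is one component of size 4.
Total: 2 components.

2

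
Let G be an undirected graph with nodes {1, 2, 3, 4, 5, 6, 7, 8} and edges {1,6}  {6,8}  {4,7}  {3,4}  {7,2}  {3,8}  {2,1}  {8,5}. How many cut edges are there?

1

The edges on the cycle 3-4-7-2-1-6-8-3 are not bridges since each lies on that cycle.
But removing 8 - 5 disconnects 8 from 5 — this is a bridge.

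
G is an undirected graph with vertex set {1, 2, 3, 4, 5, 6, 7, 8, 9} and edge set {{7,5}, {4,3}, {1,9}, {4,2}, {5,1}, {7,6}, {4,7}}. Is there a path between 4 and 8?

No

The component containing 4 is {1, 2, 3, 4, 5, 6, 7, 9}, and 8 is not in it.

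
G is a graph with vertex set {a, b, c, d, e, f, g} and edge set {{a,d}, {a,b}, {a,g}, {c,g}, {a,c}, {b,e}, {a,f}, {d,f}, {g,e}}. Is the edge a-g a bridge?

After removing a-g, the path a-c-g still connects them, so the edge is not a bridge.

No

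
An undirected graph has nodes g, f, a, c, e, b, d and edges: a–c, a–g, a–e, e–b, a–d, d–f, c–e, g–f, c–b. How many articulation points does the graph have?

1

Removing a increases the component count from 1 to 2, so a is a cut vertex.
By contrast removing e leaves 1 component; it is not a cut vertex. No other vertex is a cut vertex either.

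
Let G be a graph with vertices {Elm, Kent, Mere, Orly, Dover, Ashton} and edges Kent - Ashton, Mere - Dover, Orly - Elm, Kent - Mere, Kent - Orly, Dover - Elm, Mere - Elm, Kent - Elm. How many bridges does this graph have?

The edges on the cycle Kent-Mere-Dover-Elm-Kent are not bridges since each lies on that cycle.
But removing Kent - Ashton disconnects Kent from Ashton — this is a bridge.

1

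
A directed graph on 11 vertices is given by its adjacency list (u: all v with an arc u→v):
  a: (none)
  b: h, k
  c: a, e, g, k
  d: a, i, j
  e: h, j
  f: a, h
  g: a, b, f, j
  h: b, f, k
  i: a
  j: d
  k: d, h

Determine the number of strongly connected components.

7

{b, f, h, k} are all mutually reachable — one SCC of size 4.
{d, j} are all mutually reachable — one SCC of size 2.
{a} is an SCC by itself.
{c} is an SCC by itself.
{i} is an SCC by itself.
(and 2 more singleton SCCs)
That gives 7 strongly connected components.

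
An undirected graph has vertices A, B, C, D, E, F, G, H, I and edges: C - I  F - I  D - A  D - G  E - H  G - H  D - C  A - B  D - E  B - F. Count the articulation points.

1

Removing D increases the component count from 1 to 2, so D is a cut vertex.
By contrast removing I leaves 1 component; it is not a cut vertex. No other vertex is a cut vertex either.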